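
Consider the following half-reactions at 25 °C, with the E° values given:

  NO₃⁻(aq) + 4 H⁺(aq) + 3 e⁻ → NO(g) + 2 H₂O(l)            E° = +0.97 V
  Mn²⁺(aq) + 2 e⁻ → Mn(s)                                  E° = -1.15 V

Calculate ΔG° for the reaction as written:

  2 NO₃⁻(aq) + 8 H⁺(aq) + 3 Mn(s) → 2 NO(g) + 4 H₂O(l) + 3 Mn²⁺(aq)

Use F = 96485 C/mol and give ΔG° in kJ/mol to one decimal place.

As written, NO₃⁻/NO is reduced (cathode) and Mn²⁺/Mn is oxidised (anode), so E°cell = (+0.97) − (-1.15) = +2.12 V.
Balancing electrons gives n = 6.
ΔG° = −nFE° = −(6)(96485)(+2.12) = -1,227,289 J = -1227.3 kJ/mol.

-1227.3 kJ/mol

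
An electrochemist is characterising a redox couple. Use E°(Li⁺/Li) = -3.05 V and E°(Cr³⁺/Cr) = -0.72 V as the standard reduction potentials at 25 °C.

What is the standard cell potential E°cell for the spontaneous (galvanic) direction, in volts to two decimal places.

+2.33 V

The Cr³⁺/Cr couple has the higher reduction potential, so it is the cathode; Li⁺/Li is oxidised at the anode.
E°cell = E°(cathode) − E°(anode) = (-0.72) − (-3.05) = +2.33 V.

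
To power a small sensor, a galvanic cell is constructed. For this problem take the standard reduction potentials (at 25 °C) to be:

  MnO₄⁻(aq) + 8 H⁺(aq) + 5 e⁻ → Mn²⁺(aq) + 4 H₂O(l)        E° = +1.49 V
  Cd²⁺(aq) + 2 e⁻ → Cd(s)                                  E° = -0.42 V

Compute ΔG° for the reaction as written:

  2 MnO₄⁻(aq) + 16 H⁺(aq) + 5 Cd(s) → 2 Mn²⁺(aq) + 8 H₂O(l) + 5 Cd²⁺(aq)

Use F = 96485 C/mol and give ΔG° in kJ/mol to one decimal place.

-1842.9 kJ/mol

As written, MnO₄⁻/Mn²⁺ is reduced (cathode) and Cd²⁺/Cd is oxidised (anode), so E°cell = (+1.49) − (-0.42) = +1.91 V.
Balancing electrons gives n = 10.
ΔG° = −nFE° = −(10)(96485)(+1.91) = -1,842,864 J = -1842.9 kJ/mol.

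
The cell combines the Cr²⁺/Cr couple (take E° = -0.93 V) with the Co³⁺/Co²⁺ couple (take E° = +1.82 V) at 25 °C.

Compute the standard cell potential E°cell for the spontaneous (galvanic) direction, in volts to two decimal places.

+2.75 V

The Co³⁺/Co²⁺ couple has the higher reduction potential, so it is the cathode; Cr²⁺/Cr is oxidised at the anode.
E°cell = E°(cathode) − E°(anode) = (+1.82) − (-0.93) = +2.75 V.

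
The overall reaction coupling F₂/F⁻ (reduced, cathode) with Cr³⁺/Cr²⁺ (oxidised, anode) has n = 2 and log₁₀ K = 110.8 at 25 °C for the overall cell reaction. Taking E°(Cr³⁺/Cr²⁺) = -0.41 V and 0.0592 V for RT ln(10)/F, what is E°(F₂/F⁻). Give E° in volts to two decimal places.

E°cell = (0.0592/n)·log K = (0.0592/2)(110.8) = +3.280 V.
Since F₂/F⁻ is the cathode and Cr³⁺/Cr²⁺ the anode, E°cell = E°(F₂/F⁻) − E°(Cr³⁺/Cr²⁺).
So E°(F₂/F⁻) = E°cell + E°(Cr³⁺/Cr²⁺) = +3.280 + (-0.41) = +2.87 V.

+2.87 V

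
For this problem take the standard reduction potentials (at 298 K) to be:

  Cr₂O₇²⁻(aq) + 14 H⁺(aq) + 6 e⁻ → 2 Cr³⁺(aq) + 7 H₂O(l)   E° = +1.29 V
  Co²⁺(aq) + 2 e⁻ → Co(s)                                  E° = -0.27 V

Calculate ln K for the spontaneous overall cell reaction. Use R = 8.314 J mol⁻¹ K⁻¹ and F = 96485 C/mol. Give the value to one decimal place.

Cathode: Cr₂O₇²⁻/Cr³⁺; anode: Co²⁺/Co. E°cell = (+1.29) − (-0.27) = +1.56 V, with n = 6.
ΔG° = −nFE° = −RT ln K, so ln K = nFE°/(RT) = (6)(96485)(+1.56) / ((8.314)(298)) = 364.510.

364.5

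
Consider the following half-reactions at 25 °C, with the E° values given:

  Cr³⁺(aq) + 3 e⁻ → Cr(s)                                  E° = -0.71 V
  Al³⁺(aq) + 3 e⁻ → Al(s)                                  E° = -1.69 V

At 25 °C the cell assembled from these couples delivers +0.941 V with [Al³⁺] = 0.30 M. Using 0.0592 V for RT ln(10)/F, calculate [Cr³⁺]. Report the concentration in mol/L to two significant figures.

0.0032 M

Cr³⁺/Cr is the cathode, Al³⁺/Al the anode: E°cell = +0.98 V, n = 3.
Overall reaction: Cr³⁺(aq) + Al(s) → Cr(s) + Al³⁺(aq); Q = [Al³⁺]^1/[Cr³⁺]^1.
From E = E° − (0.0592/n) log Q: log Q = (E° − E)·n/0.0592 = (+0.98 − (+0.941))·3/0.0592 = 1.9764.
So 1·log[Cr³⁺] = 1·log(0.3) − log Q = -0.5229 − (1.9764) = -2.4993; [Cr³⁺] = 10^(-2.4993) ≈ 0.0032 M.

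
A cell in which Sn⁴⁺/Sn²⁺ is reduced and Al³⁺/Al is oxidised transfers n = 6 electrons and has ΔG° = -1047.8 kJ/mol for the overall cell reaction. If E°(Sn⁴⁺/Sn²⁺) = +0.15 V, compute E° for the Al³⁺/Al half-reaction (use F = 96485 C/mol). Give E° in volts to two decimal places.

E°cell = −ΔG°/(nF) = −(-1047.8×10³)/((6)(96485)) = +1.810 V.
Since Sn⁴⁺/Sn²⁺ is the cathode and Al³⁺/Al the anode, E°cell = E°(Sn⁴⁺/Sn²⁺) − E°(Al³⁺/Al).
So E°(Al³⁺/Al) = E°(Sn⁴⁺/Sn²⁺) − E°cell = (+0.15) − (+1.810) = -1.66 V.

-1.66 V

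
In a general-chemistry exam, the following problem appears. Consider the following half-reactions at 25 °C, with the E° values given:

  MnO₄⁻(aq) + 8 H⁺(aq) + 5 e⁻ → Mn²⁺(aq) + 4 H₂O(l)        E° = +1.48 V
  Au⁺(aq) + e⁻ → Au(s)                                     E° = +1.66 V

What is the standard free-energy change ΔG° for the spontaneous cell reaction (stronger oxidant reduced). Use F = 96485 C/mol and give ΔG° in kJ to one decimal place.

Au⁺/Au (E° = +1.66 V) is the cathode; MnO₄⁻/Mn²⁺ (E° = +1.48 V) is the anode, so E°cell = +0.18 V.
Balancing electrons gives n = 5 (lcm of 1 and 5).
ΔG° = −nFE° = −(5)(96485)(+0.18) = -86,836 J = -86.8 kJ.

-86.8 kJ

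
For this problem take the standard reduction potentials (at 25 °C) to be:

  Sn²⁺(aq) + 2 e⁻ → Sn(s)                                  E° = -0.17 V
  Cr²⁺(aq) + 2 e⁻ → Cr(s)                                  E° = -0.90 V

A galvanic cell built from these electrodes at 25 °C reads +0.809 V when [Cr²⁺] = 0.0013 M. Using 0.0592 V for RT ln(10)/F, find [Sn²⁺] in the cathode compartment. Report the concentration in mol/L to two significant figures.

Sn²⁺/Sn is the cathode, Cr²⁺/Cr the anode: E°cell = +0.73 V, n = 2.
Overall reaction: Sn²⁺(aq) + Cr(s) → Sn(s) + Cr²⁺(aq); Q = [Cr²⁺]^1/[Sn²⁺]^1.
From E = E° − (0.0592/n) log Q: log Q = (E° − E)·n/0.0592 = (+0.73 − (+0.809))·2/0.0592 = -2.6689.
So 1·log[Sn²⁺] = 1·log(0.0013) − log Q = -2.8861 − (-2.6689) = -0.2172; [Sn²⁺] = 10^(-0.2172) ≈ 0.61 M.

0.61 M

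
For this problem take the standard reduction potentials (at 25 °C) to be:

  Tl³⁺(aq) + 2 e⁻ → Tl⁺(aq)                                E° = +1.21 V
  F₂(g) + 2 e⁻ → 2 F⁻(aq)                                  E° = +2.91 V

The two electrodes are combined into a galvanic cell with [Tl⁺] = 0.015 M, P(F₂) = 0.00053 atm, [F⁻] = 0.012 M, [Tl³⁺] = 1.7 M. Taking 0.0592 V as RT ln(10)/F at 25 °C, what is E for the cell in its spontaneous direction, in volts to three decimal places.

F₂/F⁻ is the cathode (higher E°), Tl³⁺/Tl⁺ the anode: E°cell = +2.91 − (+1.21) = +1.70 V, n = 2.
Overall: F₂(g) + Tl⁺(aq) → 2 F⁻(aq) + Tl³⁺(aq)
Q = [F⁻]^2·[Tl³⁺] / (P(F₂)·[Tl⁺]); log Q = 1.488.
E = E° − (0.0592/n) log Q = +1.70 − (0.0592/2)(1.488) = +1.656 V.

+1.656 V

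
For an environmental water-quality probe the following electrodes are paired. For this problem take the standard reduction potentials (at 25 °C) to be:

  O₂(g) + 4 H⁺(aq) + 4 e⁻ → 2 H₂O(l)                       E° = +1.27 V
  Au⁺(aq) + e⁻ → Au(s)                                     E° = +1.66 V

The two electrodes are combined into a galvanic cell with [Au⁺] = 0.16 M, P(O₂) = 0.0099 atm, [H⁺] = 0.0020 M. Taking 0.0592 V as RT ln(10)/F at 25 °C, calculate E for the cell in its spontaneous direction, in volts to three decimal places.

Au⁺/Au is the cathode (higher E°), O₂/H₂O the anode: E°cell = +1.66 − (+1.27) = +0.39 V, n = 4.
Overall: 4 Au⁺(aq) + 2 H₂O(l) → 4 Au(s) + O₂(g) + 4 H⁺(aq)
Q = P(O₂)·[H⁺]^4 / ([Au⁺]^4); log Q = -9.617.
E = E° − (0.0592/n) log Q = +0.39 − (0.0592/4)(-9.617) = +0.532 V.

+0.532 V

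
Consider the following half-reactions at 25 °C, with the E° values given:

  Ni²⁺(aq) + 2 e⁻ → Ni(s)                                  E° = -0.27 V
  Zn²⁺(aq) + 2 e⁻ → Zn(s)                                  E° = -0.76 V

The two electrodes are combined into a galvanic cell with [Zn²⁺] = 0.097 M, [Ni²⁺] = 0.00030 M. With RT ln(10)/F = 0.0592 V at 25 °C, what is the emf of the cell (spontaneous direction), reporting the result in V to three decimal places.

+0.416 V

Ni²⁺/Ni is the cathode (higher E°), Zn²⁺/Zn the anode: E°cell = -0.27 − (-0.76) = +0.49 V, n = 2.
Overall: Ni²⁺(aq) + Zn(s) → Ni(s) + Zn²⁺(aq)
Q = [Zn²⁺] / ([Ni²⁺]); log Q = 2.510.
E = E° − (0.0592/n) log Q = +0.49 − (0.0592/2)(2.510) = +0.416 V.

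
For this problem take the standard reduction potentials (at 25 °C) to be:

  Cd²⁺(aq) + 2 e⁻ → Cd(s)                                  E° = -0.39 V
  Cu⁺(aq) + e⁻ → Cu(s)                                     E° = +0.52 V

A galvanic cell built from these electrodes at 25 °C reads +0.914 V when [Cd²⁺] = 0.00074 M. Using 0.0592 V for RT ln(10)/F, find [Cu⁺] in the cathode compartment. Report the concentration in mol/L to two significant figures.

0.032 M

Cu⁺/Cu is the cathode, Cd²⁺/Cd the anode: E°cell = +0.91 V, n = 2.
Overall reaction: 2 Cu⁺(aq) + Cd(s) → 2 Cu(s) + Cd²⁺(aq); Q = [Cd²⁺]^1/[Cu⁺]^2.
From E = E° − (0.0592/n) log Q: log Q = (E° − E)·n/0.0592 = (+0.91 − (+0.914))·2/0.0592 = -0.1351.
So 2·log[Cu⁺] = 1·log(0.00074) − log Q = -3.1308 − (-0.1351) = -2.9957; log[Cu⁺] = -2.9957 / 2 = -1.4978; [Cu⁺] = 10^(-1.4978) ≈ 0.032 M.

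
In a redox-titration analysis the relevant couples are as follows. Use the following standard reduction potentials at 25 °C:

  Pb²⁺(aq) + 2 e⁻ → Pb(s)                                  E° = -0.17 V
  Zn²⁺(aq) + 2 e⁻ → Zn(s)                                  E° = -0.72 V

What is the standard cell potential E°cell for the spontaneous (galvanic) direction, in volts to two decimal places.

The Pb²⁺/Pb couple has the higher reduction potential, so it is the cathode; Zn²⁺/Zn is oxidised at the anode.
E°cell = E°(cathode) − E°(anode) = (-0.17) − (-0.72) = +0.55 V.

+0.55 V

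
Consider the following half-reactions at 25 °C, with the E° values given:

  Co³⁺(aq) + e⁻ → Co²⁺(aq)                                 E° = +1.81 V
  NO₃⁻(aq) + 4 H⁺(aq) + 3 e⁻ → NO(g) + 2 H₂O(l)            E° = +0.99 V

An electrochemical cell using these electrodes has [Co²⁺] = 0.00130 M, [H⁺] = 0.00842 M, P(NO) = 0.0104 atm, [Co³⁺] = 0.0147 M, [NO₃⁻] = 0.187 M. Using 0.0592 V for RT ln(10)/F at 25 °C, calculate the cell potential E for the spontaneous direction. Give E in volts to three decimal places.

+1.021 V

Co³⁺/Co²⁺ is the cathode (higher E°), NO₃⁻/NO the anode: E°cell = +1.81 − (+0.99) = +0.82 V, n = 3.
Overall: 3 Co³⁺(aq) + NO(g) + 2 H₂O(l) → 3 Co²⁺(aq) + NO₃⁻(aq) + 4 H⁺(aq)
Q = [Co²⁺]^3·[NO₃⁻]·[H⁺]^4 / ([Co³⁺]^3·P(NO)); log Q = -10.204.
E = E° − (0.0592/n) log Q = +0.82 − (0.0592/3)(-10.204) = +1.021 V.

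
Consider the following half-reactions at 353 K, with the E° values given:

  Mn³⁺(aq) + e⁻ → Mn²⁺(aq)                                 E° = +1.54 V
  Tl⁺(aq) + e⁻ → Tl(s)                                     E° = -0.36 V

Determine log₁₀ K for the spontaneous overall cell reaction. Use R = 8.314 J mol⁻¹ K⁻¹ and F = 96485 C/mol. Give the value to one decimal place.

Cathode: Mn³⁺/Mn²⁺; anode: Tl⁺/Tl. E°cell = (+1.54) − (-0.36) = +1.90 V, with n = 1.
ΔG° = −nFE° = −RT ln K, so ln K = nFE°/(RT) = (1)(96485)(+1.90) / ((8.314)(353)) = 62.464.
log₁₀ K = 62.464 / ln 10 = 27.1.

27.1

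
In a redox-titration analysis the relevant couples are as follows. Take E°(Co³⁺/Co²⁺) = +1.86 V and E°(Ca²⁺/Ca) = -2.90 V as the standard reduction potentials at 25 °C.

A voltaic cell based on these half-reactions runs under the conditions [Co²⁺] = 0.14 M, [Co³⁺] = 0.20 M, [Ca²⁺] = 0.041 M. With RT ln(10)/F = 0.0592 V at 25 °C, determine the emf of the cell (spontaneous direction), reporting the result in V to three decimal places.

+4.810 V

Co³⁺/Co²⁺ is the cathode (higher E°), Ca²⁺/Ca the anode: E°cell = +1.86 − (-2.90) = +4.76 V, n = 2.
Overall: 2 Co³⁺(aq) + Ca(s) → 2 Co²⁺(aq) + Ca²⁺(aq)
Q = [Co²⁺]^2·[Ca²⁺] / ([Co³⁺]^2); log Q = -1.697.
E = E° − (0.0592/n) log Q = +4.76 − (0.0592/2)(-1.697) = +4.810 V.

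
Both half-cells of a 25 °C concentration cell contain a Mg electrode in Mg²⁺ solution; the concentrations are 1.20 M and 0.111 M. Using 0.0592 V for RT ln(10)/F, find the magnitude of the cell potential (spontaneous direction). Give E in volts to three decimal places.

For a concentration cell E°cell = 0. The 1.20 M side is the cathode (reduction is favoured where [Mg²⁺] is higher).
With n = 2, E = −(0.0592/2) log([Mg²⁺]ₐₙ/[Mg²⁺]꜀ₐₜ) = −(0.0592/2) log(0.111/1.2) = −(0.0592/2)(-1.034) = +0.031 V.

+0.031 V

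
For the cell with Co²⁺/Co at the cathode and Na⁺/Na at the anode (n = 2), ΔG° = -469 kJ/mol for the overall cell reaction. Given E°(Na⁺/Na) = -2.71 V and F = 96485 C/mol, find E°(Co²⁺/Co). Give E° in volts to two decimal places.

E°cell = −ΔG°/(nF) = −(-469×10³)/((2)(96485)) = +2.430 V.
Since Co²⁺/Co is the cathode and Na⁺/Na the anode, E°cell = E°(Co²⁺/Co) − E°(Na⁺/Na).
So E°(Co²⁺/Co) = E°cell + E°(Na⁺/Na) = +2.430 + (-2.71) = -0.28 V.

-0.28 V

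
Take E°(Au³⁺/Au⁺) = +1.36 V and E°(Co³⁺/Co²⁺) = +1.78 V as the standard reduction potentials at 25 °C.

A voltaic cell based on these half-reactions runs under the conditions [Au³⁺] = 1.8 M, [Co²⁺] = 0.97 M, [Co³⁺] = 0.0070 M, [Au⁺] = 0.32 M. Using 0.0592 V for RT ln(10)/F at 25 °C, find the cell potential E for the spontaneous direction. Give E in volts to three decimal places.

+0.271 V

Co³⁺/Co²⁺ is the cathode (higher E°), Au³⁺/Au⁺ the anode: E°cell = +1.78 − (+1.36) = +0.42 V, n = 2.
Overall: 2 Co³⁺(aq) + Au⁺(aq) → 2 Co²⁺(aq) + Au³⁺(aq)
Q = [Co²⁺]^2·[Au³⁺] / ([Co³⁺]^2·[Au⁺]); log Q = 5.033.
E = E° − (0.0592/n) log Q = +0.42 − (0.0592/2)(5.033) = +0.271 V.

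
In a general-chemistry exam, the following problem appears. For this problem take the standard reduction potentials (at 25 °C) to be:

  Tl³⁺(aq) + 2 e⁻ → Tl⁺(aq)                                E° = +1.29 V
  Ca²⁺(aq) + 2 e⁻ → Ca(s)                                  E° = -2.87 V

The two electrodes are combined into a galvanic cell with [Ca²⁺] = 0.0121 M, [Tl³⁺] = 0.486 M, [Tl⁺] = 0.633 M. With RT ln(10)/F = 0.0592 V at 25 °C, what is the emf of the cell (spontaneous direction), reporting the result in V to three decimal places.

Tl³⁺/Tl⁺ is the cathode (higher E°), Ca²⁺/Ca the anode: E°cell = +1.29 − (-2.87) = +4.16 V, n = 2.
Overall: Tl³⁺(aq) + Ca(s) → Tl⁺(aq) + Ca²⁺(aq)
Q = [Tl⁺]·[Ca²⁺] / ([Tl³⁺]); log Q = -1.802.
E = E° − (0.0592/n) log Q = +4.16 − (0.0592/2)(-1.802) = +4.213 V.

+4.213 V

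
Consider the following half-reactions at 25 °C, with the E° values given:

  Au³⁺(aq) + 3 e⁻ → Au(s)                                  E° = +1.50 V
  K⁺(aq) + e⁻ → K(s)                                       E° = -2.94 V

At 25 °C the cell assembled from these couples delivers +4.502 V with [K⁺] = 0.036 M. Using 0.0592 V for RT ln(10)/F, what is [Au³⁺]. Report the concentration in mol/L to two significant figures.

Au³⁺/Au is the cathode, K⁺/K the anode: E°cell = +4.44 V, n = 3.
Overall reaction: Au³⁺(aq) + 3 K(s) → Au(s) + 3 K⁺(aq); Q = [K⁺]^3/[Au³⁺]^1.
From E = E° − (0.0592/n) log Q: log Q = (E° − E)·n/0.0592 = (+4.44 − (+4.502))·3/0.0592 = -3.1419.
So 1·log[Au³⁺] = 3·log(0.036) − log Q = -4.3311 − (-3.1419) = -1.1892; [Au³⁺] = 10^(-1.1892) ≈ 0.065 M.

0.065 M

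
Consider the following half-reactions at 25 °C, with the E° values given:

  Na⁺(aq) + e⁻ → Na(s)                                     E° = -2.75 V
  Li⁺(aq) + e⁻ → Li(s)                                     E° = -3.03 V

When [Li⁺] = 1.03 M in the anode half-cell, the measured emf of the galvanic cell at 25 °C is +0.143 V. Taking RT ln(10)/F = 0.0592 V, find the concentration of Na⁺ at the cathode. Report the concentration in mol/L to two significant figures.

0.0050 M

Na⁺/Na is the cathode, Li⁺/Li the anode: E°cell = +0.28 V, n = 1.
Overall reaction: Na⁺(aq) + Li(s) → Na(s) + Li⁺(aq); Q = [Li⁺]^1/[Na⁺]^1.
From E = E° − (0.0592/n) log Q: log Q = (E° − E)·n/0.0592 = (+0.28 − (+0.143))·1/0.0592 = 2.3142.
So 1·log[Na⁺] = 1·log(1.03) − log Q = 0.0128 − (2.3142) = -2.3014; [Na⁺] = 10^(-2.3014) ≈ 0.0050 M.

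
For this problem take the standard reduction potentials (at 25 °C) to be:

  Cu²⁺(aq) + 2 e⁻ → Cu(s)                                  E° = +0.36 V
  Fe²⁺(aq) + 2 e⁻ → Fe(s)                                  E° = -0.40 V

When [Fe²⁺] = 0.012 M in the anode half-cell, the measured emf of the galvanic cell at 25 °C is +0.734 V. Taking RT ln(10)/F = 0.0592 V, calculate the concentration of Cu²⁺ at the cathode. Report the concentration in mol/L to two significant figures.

Cu²⁺/Cu is the cathode, Fe²⁺/Fe the anode: E°cell = +0.76 V, n = 2.
Overall reaction: Cu²⁺(aq) + Fe(s) → Cu(s) + Fe²⁺(aq); Q = [Fe²⁺]^1/[Cu²⁺]^1.
From E = E° − (0.0592/n) log Q: log Q = (E° − E)·n/0.0592 = (+0.76 − (+0.734))·2/0.0592 = 0.8784.
So 1·log[Cu²⁺] = 1·log(0.012) − log Q = -1.9208 − (0.8784) = -2.7992; [Cu²⁺] = 10^(-2.7992) ≈ 0.0016 M.

0.0016 M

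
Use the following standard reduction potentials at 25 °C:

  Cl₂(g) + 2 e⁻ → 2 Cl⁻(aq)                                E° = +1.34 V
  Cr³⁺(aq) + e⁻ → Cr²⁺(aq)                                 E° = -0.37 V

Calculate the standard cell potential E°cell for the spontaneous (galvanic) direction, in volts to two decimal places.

+1.71 V

The Cl₂/Cl⁻ couple has the higher reduction potential, so it is the cathode; Cr³⁺/Cr²⁺ is oxidised at the anode.
E°cell = E°(cathode) − E°(anode) = (+1.34) − (-0.37) = +1.71 V.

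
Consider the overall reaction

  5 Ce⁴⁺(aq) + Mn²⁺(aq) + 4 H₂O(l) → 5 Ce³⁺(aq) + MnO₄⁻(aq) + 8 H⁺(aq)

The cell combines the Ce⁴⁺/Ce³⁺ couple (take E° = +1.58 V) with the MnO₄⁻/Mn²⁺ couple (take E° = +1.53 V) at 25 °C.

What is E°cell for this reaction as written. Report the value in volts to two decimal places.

+0.05 V

The Ce⁴⁺/Ce³⁺ couple has the higher reduction potential, so it is the cathode; MnO₄⁻/Mn²⁺ is oxidised at the anode.
E°cell = E°(cathode) − E°(anode) = (+1.58) − (+1.53) = +0.05 V.
Since E°cell > 0, the reaction is spontaneous under standard conditions.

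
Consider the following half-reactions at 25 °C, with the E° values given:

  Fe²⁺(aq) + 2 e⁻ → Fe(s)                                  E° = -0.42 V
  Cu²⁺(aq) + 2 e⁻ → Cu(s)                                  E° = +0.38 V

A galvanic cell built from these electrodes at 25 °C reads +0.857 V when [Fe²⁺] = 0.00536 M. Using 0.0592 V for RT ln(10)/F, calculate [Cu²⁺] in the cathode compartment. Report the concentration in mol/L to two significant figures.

0.45 M

Cu²⁺/Cu is the cathode, Fe²⁺/Fe the anode: E°cell = +0.80 V, n = 2.
Overall reaction: Cu²⁺(aq) + Fe(s) → Cu(s) + Fe²⁺(aq); Q = [Fe²⁺]^1/[Cu²⁺]^1.
From E = E° − (0.0592/n) log Q: log Q = (E° − E)·n/0.0592 = (+0.80 − (+0.857))·2/0.0592 = -1.9257.
So 1·log[Cu²⁺] = 1·log(0.00536) − log Q = -2.2708 − (-1.9257) = -0.3451; [Cu²⁺] = 10^(-0.3451) ≈ 0.45 M.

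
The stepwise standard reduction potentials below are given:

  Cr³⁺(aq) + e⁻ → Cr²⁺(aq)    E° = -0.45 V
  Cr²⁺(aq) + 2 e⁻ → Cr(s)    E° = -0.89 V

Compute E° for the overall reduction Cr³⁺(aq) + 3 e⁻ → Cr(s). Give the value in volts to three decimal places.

-0.743 V

Adding the free-energy changes (−nFE°) of the two steps gives −n₃FE°₃ = −n₁FE°₁ − n₂FE°₂.
E°₃ = (1×-0.45 + 2×-0.89) / 3 = (-2.230) / 3 = -0.743 V.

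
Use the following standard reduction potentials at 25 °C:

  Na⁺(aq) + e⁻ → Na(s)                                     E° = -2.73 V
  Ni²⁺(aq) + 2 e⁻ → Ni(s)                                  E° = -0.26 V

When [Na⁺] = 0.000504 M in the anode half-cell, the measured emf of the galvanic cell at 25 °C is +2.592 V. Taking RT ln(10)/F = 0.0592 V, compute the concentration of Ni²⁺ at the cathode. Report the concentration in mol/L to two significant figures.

Ni²⁺/Ni is the cathode, Na⁺/Na the anode: E°cell = +2.47 V, n = 2.
Overall reaction: Ni²⁺(aq) + 2 Na(s) → Ni(s) + 2 Na⁺(aq); Q = [Na⁺]^2/[Ni²⁺]^1.
From E = E° − (0.0592/n) log Q: log Q = (E° − E)·n/0.0592 = (+2.47 − (+2.592))·2/0.0592 = -4.1216.
So 1·log[Ni²⁺] = 2·log(0.000504) − log Q = -6.5951 − (-4.1216) = -2.4735; [Ni²⁺] = 10^(-2.4735) ≈ 0.0034 M.

0.0034 M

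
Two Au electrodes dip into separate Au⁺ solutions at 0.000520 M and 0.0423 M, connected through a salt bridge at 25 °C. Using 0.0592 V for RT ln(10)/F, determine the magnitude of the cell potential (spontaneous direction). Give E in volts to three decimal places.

+0.113 V

For a concentration cell E°cell = 0. The 0.0423 M side is the cathode (reduction is favoured where [Au⁺] is higher).
With n = 1, E = −(0.0592/1) log([Au⁺]ₐₙ/[Au⁺]꜀ₐₜ) = −(0.0592/1) log(0.00052/0.0423) = −(0.0592/1)(-1.910) = +0.113 V.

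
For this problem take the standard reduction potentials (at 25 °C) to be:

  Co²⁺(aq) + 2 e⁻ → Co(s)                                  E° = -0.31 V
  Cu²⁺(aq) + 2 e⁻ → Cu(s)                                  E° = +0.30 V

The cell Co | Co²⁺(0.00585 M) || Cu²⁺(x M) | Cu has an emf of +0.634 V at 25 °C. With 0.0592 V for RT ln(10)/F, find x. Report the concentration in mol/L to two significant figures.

Cu²⁺/Cu is the cathode, Co²⁺/Co the anode: E°cell = +0.61 V, n = 2.
Overall reaction: Cu²⁺(aq) + Co(s) → Cu(s) + Co²⁺(aq); Q = [Co²⁺]^1/[Cu²⁺]^1.
From E = E° − (0.0592/n) log Q: log Q = (E° − E)·n/0.0592 = (+0.61 − (+0.634))·2/0.0592 = -0.8108.
So 1·log[Cu²⁺] = 1·log(0.00585) − log Q = -2.2328 − (-0.8108) = -1.4220; [Cu²⁺] = 10^(-1.4220) ≈ 0.038 M.

0.038 M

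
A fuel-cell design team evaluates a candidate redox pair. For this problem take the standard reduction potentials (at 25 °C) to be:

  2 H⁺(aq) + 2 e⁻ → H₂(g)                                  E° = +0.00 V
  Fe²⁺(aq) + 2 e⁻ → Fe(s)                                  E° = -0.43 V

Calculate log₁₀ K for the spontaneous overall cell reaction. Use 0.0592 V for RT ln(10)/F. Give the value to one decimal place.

Cathode: H⁺/H₂; anode: Fe²⁺/Fe. E°cell = +0.43 V, n = 2.
log K = nE°cell / 0.0592 = (2)(+0.43) / 0.0592 = 14.5.

14.5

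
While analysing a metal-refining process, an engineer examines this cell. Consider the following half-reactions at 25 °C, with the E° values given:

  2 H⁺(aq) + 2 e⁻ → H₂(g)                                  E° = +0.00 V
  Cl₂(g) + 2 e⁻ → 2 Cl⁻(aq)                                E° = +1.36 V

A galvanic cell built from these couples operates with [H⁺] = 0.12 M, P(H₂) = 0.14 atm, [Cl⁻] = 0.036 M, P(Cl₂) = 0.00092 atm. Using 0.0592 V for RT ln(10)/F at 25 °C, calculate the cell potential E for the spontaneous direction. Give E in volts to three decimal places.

Cl₂/Cl⁻ is the cathode (higher E°), H⁺/H₂ the anode: E°cell = +1.36 − (+0.00) = +1.36 V, n = 2.
Overall: Cl₂(g) + H₂(g) → 2 Cl⁻(aq) + 2 H⁺(aq)
Q = [Cl⁻]^2·[H⁺]^2 / (P(Cl₂)·P(H₂)); log Q = -0.839.
E = E° − (0.0592/n) log Q = +1.36 − (0.0592/2)(-0.839) = +1.385 V.

+1.385 V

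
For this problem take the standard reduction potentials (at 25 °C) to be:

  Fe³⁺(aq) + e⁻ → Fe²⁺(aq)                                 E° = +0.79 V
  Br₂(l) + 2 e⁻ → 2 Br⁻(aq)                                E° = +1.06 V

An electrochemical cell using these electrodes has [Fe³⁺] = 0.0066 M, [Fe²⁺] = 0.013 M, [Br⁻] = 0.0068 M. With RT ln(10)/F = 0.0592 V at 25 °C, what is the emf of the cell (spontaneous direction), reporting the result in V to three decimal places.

+0.416 V

Br₂/Br⁻ is the cathode (higher E°), Fe³⁺/Fe²⁺ the anode: E°cell = +1.06 − (+0.79) = +0.27 V, n = 2.
Overall: Br₂(l) + 2 Fe²⁺(aq) → 2 Br⁻(aq) + 2 Fe³⁺(aq)
Q = [Br⁻]^2·[Fe³⁺]^2 / ([Fe²⁺]^2); log Q = -4.924.
E = E° − (0.0592/n) log Q = +0.27 − (0.0592/2)(-4.924) = +0.416 V.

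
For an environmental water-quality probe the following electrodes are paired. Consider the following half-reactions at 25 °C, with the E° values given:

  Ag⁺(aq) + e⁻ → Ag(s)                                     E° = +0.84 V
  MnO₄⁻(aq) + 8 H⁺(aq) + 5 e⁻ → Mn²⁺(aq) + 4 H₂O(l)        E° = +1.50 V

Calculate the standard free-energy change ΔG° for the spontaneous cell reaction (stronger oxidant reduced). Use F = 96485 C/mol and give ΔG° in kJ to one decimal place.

-318.4 kJ

MnO₄⁻/Mn²⁺ (E° = +1.50 V) is the cathode; Ag⁺/Ag (E° = +0.84 V) is the anode, so E°cell = +0.66 V.
Balancing electrons gives n = 5 (lcm of 5 and 1).
ΔG° = −nFE° = −(5)(96485)(+0.66) = -318,400 J = -318.4 kJ.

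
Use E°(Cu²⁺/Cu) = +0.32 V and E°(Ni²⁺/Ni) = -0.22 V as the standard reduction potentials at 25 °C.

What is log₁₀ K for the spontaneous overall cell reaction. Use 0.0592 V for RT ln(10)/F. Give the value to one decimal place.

18.2

Cathode: Cu²⁺/Cu; anode: Ni²⁺/Ni. E°cell = +0.54 V, n = 2.
log K = nE°cell / 0.0592 = (2)(+0.54) / 0.0592 = 18.2.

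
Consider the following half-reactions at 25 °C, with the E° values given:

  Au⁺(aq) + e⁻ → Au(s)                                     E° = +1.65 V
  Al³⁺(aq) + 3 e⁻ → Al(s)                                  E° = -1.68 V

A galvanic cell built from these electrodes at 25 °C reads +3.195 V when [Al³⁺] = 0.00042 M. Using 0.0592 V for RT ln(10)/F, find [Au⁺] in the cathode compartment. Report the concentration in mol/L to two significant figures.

0.00039 M

Au⁺/Au is the cathode, Al³⁺/Al the anode: E°cell = +3.33 V, n = 3.
Overall reaction: 3 Au⁺(aq) + Al(s) → 3 Au(s) + Al³⁺(aq); Q = [Al³⁺]^1/[Au⁺]^3.
From E = E° − (0.0592/n) log Q: log Q = (E° − E)·n/0.0592 = (+3.33 − (+3.195))·3/0.0592 = 6.8412.
So 3·log[Au⁺] = 1·log(0.00042) − log Q = -3.3768 − (6.8412) = -10.2180; log[Au⁺] = -10.2180 / 3 = -3.4060; [Au⁺] = 10^(-3.4060) ≈ 0.00039 M.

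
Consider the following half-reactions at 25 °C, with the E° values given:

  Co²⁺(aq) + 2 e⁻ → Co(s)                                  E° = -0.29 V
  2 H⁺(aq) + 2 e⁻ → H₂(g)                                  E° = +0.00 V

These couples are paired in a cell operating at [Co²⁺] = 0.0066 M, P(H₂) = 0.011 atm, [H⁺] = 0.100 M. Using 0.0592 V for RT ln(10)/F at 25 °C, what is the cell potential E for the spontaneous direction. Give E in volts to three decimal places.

+0.353 V

H⁺/H₂ is the cathode (higher E°), Co²⁺/Co the anode: E°cell = +0.00 − (-0.29) = +0.29 V, n = 2.
Overall: 2 H⁺(aq) + Co(s) → H₂(g) + Co²⁺(aq)
Q = P(H₂)·[Co²⁺] / ([H⁺]^2); log Q = -2.139.
E = E° − (0.0592/n) log Q = +0.29 − (0.0592/2)(-2.139) = +0.353 V.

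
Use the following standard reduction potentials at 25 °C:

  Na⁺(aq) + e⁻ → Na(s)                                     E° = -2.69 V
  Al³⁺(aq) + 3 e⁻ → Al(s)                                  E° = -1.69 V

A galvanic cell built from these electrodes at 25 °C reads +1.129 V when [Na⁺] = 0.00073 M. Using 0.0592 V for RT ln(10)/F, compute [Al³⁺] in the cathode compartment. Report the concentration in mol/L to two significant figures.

0.0013 M

Al³⁺/Al is the cathode, Na⁺/Na the anode: E°cell = +1.00 V, n = 3.
Overall reaction: Al³⁺(aq) + 3 Na(s) → Al(s) + 3 Na⁺(aq); Q = [Na⁺]^3/[Al³⁺]^1.
From E = E° − (0.0592/n) log Q: log Q = (E° − E)·n/0.0592 = (+1.00 − (+1.129))·3/0.0592 = -6.5372.
So 1·log[Al³⁺] = 3·log(0.00073) − log Q = -9.4100 − (-6.5372) = -2.8728; [Al³⁺] = 10^(-2.8728) ≈ 0.0013 M.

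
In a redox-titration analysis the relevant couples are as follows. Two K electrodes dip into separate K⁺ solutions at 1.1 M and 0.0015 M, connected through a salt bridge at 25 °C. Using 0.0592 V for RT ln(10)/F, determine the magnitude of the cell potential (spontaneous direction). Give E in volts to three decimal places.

+0.170 V

For a concentration cell E°cell = 0. The 1.1 M side is the cathode (reduction is favoured where [K⁺] is higher).
With n = 1, E = −(0.0592/1) log([K⁺]ₐₙ/[K⁺]꜀ₐₜ) = −(0.0592/1) log(0.0015/1.1) = −(0.0592/1)(-2.865) = +0.170 V.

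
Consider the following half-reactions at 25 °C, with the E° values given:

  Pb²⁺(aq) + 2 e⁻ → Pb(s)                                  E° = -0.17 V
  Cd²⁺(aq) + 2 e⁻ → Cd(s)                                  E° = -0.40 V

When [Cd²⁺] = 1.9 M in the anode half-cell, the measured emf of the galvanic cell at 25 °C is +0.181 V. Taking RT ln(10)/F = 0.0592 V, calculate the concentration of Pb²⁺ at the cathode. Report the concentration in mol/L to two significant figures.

Pb²⁺/Pb is the cathode, Cd²⁺/Cd the anode: E°cell = +0.23 V, n = 2.
Overall reaction: Pb²⁺(aq) + Cd(s) → Pb(s) + Cd²⁺(aq); Q = [Cd²⁺]^1/[Pb²⁺]^1.
From E = E° − (0.0592/n) log Q: log Q = (E° − E)·n/0.0592 = (+0.23 − (+0.181))·2/0.0592 = 1.6554.
So 1·log[Pb²⁺] = 1·log(1.9) − log Q = 0.2788 − (1.6554) = -1.3766; [Pb²⁺] = 10^(-1.3766) ≈ 0.042 M.

0.042 M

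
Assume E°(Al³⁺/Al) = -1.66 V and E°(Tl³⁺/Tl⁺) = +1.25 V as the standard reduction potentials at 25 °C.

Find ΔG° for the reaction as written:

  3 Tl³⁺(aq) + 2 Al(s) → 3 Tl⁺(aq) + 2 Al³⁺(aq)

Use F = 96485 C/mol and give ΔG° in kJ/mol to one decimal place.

-1684.6 kJ/mol

As written, Tl³⁺/Tl⁺ is reduced (cathode) and Al³⁺/Al is oxidised (anode), so E°cell = (+1.25) − (-1.66) = +2.91 V.
Balancing electrons gives n = 6.
ΔG° = −nFE° = −(6)(96485)(+2.91) = -1,684,628 J = -1684.6 kJ/mol.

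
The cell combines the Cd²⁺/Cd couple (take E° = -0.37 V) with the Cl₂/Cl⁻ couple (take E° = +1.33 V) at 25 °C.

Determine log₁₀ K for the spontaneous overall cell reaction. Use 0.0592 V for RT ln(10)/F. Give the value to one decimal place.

Cathode: Cl₂/Cl⁻; anode: Cd²⁺/Cd. E°cell = +1.70 V, n = 2.
log K = nE°cell / 0.0592 = (2)(+1.70) / 0.0592 = 57.4.

57.4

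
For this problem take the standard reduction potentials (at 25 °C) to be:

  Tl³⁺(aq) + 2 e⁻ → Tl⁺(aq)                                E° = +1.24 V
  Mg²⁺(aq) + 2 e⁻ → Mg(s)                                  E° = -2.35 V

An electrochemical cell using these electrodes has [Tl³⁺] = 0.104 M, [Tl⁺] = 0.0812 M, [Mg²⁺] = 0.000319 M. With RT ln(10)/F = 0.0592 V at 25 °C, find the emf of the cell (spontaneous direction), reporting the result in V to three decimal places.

Tl³⁺/Tl⁺ is the cathode (higher E°), Mg²⁺/Mg the anode: E°cell = +1.24 − (-2.35) = +3.59 V, n = 2.
Overall: Tl³⁺(aq) + Mg(s) → Tl⁺(aq) + Mg²⁺(aq)
Q = [Tl⁺]·[Mg²⁺] / ([Tl³⁺]); log Q = -3.604.
E = E° − (0.0592/n) log Q = +3.59 − (0.0592/2)(-3.604) = +3.697 V.

+3.697 V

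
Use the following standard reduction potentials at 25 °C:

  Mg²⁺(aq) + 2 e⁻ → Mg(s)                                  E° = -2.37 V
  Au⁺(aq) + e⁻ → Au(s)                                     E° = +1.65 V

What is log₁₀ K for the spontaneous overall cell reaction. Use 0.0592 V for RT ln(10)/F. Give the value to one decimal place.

Cathode: Au⁺/Au; anode: Mg²⁺/Mg. E°cell = +4.02 V, n = 2.
log K = nE°cell / 0.0592 = (2)(+4.02) / 0.0592 = 135.8.

135.8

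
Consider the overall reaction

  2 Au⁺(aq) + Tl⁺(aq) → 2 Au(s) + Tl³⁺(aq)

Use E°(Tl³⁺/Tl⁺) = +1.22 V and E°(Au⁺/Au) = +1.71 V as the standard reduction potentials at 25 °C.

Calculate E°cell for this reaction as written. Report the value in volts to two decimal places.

+0.49 V

The Au⁺/Au couple has the higher reduction potential, so it is the cathode; Tl³⁺/Tl⁺ is oxidised at the anode.
E°cell = E°(cathode) − E°(anode) = (+1.71) − (+1.22) = +0.49 V.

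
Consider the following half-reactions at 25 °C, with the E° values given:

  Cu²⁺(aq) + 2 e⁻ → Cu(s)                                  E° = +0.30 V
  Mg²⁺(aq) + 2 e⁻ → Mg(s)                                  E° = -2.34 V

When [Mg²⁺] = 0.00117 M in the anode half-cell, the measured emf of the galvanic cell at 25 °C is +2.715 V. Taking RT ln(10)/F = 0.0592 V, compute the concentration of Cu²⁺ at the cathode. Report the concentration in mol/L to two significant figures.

0.40 M

Cu²⁺/Cu is the cathode, Mg²⁺/Mg the anode: E°cell = +2.64 V, n = 2.
Overall reaction: Cu²⁺(aq) + Mg(s) → Cu(s) + Mg²⁺(aq); Q = [Mg²⁺]^1/[Cu²⁺]^1.
From E = E° − (0.0592/n) log Q: log Q = (E° − E)·n/0.0592 = (+2.64 − (+2.715))·2/0.0592 = -2.5338.
So 1·log[Cu²⁺] = 1·log(0.00117) − log Q = -2.9318 − (-2.5338) = -0.3980; [Cu²⁺] = 10^(-0.3980) ≈ 0.40 M.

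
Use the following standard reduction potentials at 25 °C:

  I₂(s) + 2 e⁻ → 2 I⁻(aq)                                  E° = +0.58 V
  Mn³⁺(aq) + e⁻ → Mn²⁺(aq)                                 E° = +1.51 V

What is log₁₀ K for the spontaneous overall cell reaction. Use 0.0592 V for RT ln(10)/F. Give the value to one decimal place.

31.4

Cathode: Mn³⁺/Mn²⁺; anode: I₂/I⁻. E°cell = +0.93 V, n = 2.
log K = nE°cell / 0.0592 = (2)(+0.93) / 0.0592 = 31.4.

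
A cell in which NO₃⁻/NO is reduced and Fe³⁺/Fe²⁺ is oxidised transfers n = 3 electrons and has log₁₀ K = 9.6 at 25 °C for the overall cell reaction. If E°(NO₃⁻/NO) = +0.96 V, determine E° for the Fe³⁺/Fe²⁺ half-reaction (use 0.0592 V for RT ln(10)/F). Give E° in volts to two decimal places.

E°cell = (0.0592/n)·log K = (0.0592/3)(9.6) = +0.189 V.
Since NO₃⁻/NO is the cathode and Fe³⁺/Fe²⁺ the anode, E°cell = E°(NO₃⁻/NO) − E°(Fe³⁺/Fe²⁺).
So E°(Fe³⁺/Fe²⁺) = E°(NO₃⁻/NO) − E°cell = (+0.96) − (+0.189) = +0.77 V.

+0.77 V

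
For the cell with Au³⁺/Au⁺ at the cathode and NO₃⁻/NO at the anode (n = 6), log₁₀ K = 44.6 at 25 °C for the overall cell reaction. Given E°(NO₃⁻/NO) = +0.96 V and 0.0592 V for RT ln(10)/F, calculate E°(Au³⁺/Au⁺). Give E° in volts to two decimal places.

+1.40 V

E°cell = (0.0592/n)·log K = (0.0592/6)(44.6) = +0.440 V.
Since Au³⁺/Au⁺ is the cathode and NO₃⁻/NO the anode, E°cell = E°(Au³⁺/Au⁺) − E°(NO₃⁻/NO).
So E°(Au³⁺/Au⁺) = E°cell + E°(NO₃⁻/NO) = +0.440 + (+0.96) = +1.40 V.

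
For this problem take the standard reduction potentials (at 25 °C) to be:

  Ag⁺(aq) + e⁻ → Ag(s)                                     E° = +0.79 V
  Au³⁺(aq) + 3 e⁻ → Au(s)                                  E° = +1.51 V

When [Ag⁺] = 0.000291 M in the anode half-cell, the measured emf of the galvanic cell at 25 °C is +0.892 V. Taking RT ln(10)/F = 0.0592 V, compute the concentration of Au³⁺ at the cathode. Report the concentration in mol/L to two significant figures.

0.013 M

Au³⁺/Au is the cathode, Ag⁺/Ag the anode: E°cell = +0.72 V, n = 3.
Overall reaction: Au³⁺(aq) + 3 Ag(s) → Au(s) + 3 Ag⁺(aq); Q = [Ag⁺]^3/[Au³⁺]^1.
From E = E° − (0.0592/n) log Q: log Q = (E° − E)·n/0.0592 = (+0.72 − (+0.892))·3/0.0592 = -8.7162.
So 1·log[Au³⁺] = 3·log(0.000291) − log Q = -10.6083 − (-8.7162) = -1.8921; [Au³⁺] = 10^(-1.8921) ≈ 0.013 M.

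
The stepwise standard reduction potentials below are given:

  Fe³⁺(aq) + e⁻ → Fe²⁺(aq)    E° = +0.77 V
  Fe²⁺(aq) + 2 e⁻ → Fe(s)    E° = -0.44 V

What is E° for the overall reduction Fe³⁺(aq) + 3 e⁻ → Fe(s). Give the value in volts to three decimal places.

Standard free energies of sequential steps add: ΔG°₃ = ΔG°₁ + ΔG°₂, so n₃E°₃ = n₁E°₁ + n₂E°₂.
E°₃ = (1×+0.77 + 2×-0.44) / 3 = (-0.110) / 3 = -0.037 V.

-0.037 V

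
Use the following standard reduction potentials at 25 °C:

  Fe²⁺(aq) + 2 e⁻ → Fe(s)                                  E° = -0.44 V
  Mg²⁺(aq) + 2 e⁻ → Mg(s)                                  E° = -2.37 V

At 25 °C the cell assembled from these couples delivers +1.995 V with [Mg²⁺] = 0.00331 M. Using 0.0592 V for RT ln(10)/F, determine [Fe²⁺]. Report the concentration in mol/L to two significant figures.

0.52 M

Fe²⁺/Fe is the cathode, Mg²⁺/Mg the anode: E°cell = +1.93 V, n = 2.
Overall reaction: Fe²⁺(aq) + Mg(s) → Fe(s) + Mg²⁺(aq); Q = [Mg²⁺]^1/[Fe²⁺]^1.
From E = E° − (0.0592/n) log Q: log Q = (E° − E)·n/0.0592 = (+1.93 − (+1.995))·2/0.0592 = -2.1959.
So 1·log[Fe²⁺] = 1·log(0.00331) − log Q = -2.4802 − (-2.1959) = -0.2843; [Fe²⁺] = 10^(-0.2843) ≈ 0.52 M.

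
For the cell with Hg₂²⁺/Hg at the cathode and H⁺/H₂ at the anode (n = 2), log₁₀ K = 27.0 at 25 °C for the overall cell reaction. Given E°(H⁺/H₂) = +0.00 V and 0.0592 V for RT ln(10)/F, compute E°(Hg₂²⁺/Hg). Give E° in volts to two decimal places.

+0.80 V

E°cell = (0.0592/n)·log K = (0.0592/2)(27.0) = +0.799 V.
Since Hg₂²⁺/Hg is the cathode and H⁺/H₂ the anode, E°cell = E°(Hg₂²⁺/Hg) − E°(H⁺/H₂).
So E°(Hg₂²⁺/Hg) = E°cell + E°(H⁺/H₂) = +0.799 + (+0.00) = +0.80 V.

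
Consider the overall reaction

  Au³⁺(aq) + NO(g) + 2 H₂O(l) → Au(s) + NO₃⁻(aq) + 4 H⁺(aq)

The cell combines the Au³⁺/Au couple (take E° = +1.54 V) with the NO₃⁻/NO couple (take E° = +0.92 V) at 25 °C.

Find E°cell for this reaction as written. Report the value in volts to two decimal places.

+0.62 V

The Au³⁺/Au couple has the higher reduction potential, so it is the cathode; NO₃⁻/NO is oxidised at the anode.
E°cell = E°(cathode) − E°(anode) = (+1.54) − (+0.92) = +0.62 V.
Since E°cell > 0, the reaction is spontaneous under standard conditions.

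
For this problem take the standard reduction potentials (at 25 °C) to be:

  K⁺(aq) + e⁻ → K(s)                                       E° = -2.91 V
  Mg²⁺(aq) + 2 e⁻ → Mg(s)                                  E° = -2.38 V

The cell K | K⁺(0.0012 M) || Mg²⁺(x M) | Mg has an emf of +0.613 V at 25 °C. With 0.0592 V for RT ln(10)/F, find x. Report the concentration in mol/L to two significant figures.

Mg²⁺/Mg is the cathode, K⁺/K the anode: E°cell = +0.53 V, n = 2.
Overall reaction: Mg²⁺(aq) + 2 K(s) → Mg(s) + 2 K⁺(aq); Q = [K⁺]^2/[Mg²⁺]^1.
From E = E° − (0.0592/n) log Q: log Q = (E° − E)·n/0.0592 = (+0.53 − (+0.613))·2/0.0592 = -2.8041.
So 1·log[Mg²⁺] = 2·log(0.0012) − log Q = -5.8416 − (-2.8041) = -3.0375; [Mg²⁺] = 10^(-3.0375) ≈ 0.00092 M.

0.00092 M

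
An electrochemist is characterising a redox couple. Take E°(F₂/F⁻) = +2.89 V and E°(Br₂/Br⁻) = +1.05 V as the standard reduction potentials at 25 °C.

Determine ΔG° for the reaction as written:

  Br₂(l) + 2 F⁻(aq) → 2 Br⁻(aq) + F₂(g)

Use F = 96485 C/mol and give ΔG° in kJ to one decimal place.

+355.1 kJ

As written, Br₂/Br⁻ is reduced (cathode) and F₂/F⁻ is oxidised (anode), so E°cell = (+1.05) − (+2.89) = -1.84 V.
Balancing electrons gives n = 2.
ΔG° = −nFE° = −(2)(96485)(-1.84) = 355,065 J = +355.1 kJ.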